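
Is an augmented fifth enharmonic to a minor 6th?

An augmented fifth spans 8 semitones; a minor sixth spans 8.
They are enharmonically equivalent.

Yes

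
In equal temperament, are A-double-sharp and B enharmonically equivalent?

A## is pitch class 11; B is pitch class 11.
All spellings map to pitch class 11, so they are enharmonically equivalent.

Yes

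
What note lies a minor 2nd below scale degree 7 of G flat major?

E

Scale degree 7 of Gb major is F.
A minor second (1 semitone) below F lands on the letter E, giving E.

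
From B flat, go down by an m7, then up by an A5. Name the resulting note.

G#

A minor seventh down from Bb is C (letter C, 10 semitones down).
An augmented fifth up from C is G# (letter G, 8 semitones up).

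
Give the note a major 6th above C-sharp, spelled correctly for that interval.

A#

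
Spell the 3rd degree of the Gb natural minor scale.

Bbb

Degree 3 takes the letter 2 steps above G, which is B.
In natural minor, degree 3 sits 3 semitones above the tonic. Gb + 3 semitones is pitch class 9, spelled on B as Bbb.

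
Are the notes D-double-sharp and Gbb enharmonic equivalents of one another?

Two spellings are enharmonically equivalent only if they share a pitch class.
Here D## → 4, Gbb → 5; 4 ≠ 5, so they are not.

No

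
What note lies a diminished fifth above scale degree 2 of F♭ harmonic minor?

Scale degree 2 of Fb harmonic minor is Gb.
A diminished fifth (6 semitones) above Gb lands on the letter D, giving Dbb.

Dbb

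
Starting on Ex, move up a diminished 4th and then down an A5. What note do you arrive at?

A diminished fourth up from E## is A# (letter A, 4 semitones up).
An augmented fifth down from A# is D (letter D, 8 semitones down).

D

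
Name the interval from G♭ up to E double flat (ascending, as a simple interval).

Counting letters G–A–B–C–D–E gives a sixth.
Gb→Ebb = 8 semitones, 1 narrower than the major sixth (9), so minor.

minor sixth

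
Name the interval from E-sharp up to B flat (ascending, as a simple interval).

The letter names run E→B, a span of 4 letter steps, so the interval is some kind of fifth.
E# to Bb is 5 semitones. A perfect fifth is 7, so 5 makes it doubly diminished.

doubly diminished fifth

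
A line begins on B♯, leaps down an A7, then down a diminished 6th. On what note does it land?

An augmented seventh down from B# is C (letter C, 12 semitones down).
A diminished sixth down from C is E# (letter E, 7 semitones down).

E#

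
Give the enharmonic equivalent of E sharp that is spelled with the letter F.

F

Plain F sits at the same pitch as E#, so on the letter F the same pitch needs a natural: F.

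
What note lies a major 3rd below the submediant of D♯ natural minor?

G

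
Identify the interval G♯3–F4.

diminished seventh

The letter names run G→F, a span of 6 letter steps, so the interval is some kind of seventh.
G# to F is 9 semitones. A major seventh is 11, so 9 makes it diminished.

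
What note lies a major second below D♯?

C#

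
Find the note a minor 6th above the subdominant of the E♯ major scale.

The subdominant of E# major is A#.
A minor sixth (8 semitones) above A# lands on the letter F, giving F#.

F#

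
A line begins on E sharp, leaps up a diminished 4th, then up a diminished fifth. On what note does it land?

Eb

A diminished fourth up from E# is A (letter A, 4 semitones up).
A diminished fifth up from A is Eb (letter E, 6 semitones up).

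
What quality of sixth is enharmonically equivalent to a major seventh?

doubly augmented

A major seventh spans 11 semitones.
A sixth spanning 11 semitones is doubly augmented (the major sixth is 9).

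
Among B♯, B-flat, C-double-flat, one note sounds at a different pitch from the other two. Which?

B#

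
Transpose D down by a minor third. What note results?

B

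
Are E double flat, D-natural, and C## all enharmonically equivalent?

Yes

Ebb is pitch class 2; D is pitch class 2; C## is pitch class 2.
All spellings map to pitch class 2, so they are enharmonically equivalent.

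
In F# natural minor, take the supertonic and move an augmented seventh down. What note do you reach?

The supertonic of F# natural minor is G#.
An augmented seventh (12 semitones) below G# lands on the letter A, giving Ab.

Ab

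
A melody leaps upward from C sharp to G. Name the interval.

diminished fifth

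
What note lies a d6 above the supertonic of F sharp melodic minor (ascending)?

The supertonic of F# melodic minor (ascending) is G#.
A diminished sixth (7 semitones) above G# lands on the letter E, giving Eb.

Eb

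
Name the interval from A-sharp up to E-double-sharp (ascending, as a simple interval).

The letter names run A→E, a span of 4 letter steps, so the interval is some kind of fifth.
A# to E## is 8 semitones. A perfect fifth is 7, so 8 makes it augmented.

augmented fifth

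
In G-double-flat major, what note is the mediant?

Bbb

The Gbb major scale runs Gbb Abb Bbb Cbb Dbb Ebb Fb.
Degree 3 is Bbb.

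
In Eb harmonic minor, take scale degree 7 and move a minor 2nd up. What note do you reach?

Scale degree 7 of Eb harmonic minor is D.
A minor second (1 semitone) above D lands on the letter E, giving Eb.

Eb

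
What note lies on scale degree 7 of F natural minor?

Eb

Degree 7 takes the letter 6 steps above F, which is E.
In natural minor, degree 7 sits 10 semitones above the tonic. F + 10 semitones is pitch class 3, spelled on E as Eb.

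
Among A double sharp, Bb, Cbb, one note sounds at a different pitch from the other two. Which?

In 12-tone equal temperament, enharmonic equivalents share a pitch class. A## is pitch class 11; Bb is pitch class 10; Cbb is pitch class 10.
Bb and Cbb share pitch class 10, while A## is pitch class 11.

A##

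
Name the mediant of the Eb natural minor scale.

Gb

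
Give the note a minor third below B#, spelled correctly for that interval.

G##

A third below B lands on the letter G.
A minor third spans 3 semitones, so B# moves to pitch class 9. On the letter G that is G##.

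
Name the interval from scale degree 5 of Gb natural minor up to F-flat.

minor third

Scale degree 5 of Gb natural minor is Db.
Db up to Fb: letters D→F make it a third; 3 semitones makes it minor.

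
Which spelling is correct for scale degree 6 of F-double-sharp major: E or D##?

D##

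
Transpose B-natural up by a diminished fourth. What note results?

Eb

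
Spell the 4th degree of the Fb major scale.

Bbb

Degree 4 takes the letter 3 steps above F, which is B.
In major, degree 4 sits 5 semitones above the tonic. Fb + 5 semitones is pitch class 9, spelled on B as Bbb.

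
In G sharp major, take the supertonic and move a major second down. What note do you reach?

The supertonic of G# major is A#.
A major second (2 semitones) below A# lands on the letter G, giving G#.

G#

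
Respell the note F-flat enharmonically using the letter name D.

Plain D sits 2 semitones below Fb, so on the letter D the same pitch needs a double sharp: D##.

D##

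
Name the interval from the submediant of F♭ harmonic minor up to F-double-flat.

The submediant of Fb harmonic minor is Dbb.
Dbb up to Fbb: letters D→F make it a third; 3 semitones makes it minor.

minor third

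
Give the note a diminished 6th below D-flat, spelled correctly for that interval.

F#

D down a major sixth is F, so the target letter is F.
From Db, a diminished sixth is 7 semitones down: F#.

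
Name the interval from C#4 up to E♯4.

The letter names run C→E, a span of 2 letter steps, so the interval is some kind of third.
C# to E# is 4 semitones. A major third is 4, so 4 makes it major.

major third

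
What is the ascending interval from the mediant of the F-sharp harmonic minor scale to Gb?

The mediant of F# harmonic minor is A.
A up to Gb: letters A→G make it a seventh; 9 semitones makes it diminished.

diminished seventh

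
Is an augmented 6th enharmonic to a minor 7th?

An augmented sixth spans 10 semitones; a minor seventh spans 10.
They are enharmonically equivalent.

Yes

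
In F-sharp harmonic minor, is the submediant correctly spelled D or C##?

Each scale degree takes a distinct letter name. Degree 6 of a scale on F must use the letter D.
D and C## are enharmonically the same pitch, but only D uses the letter D, so it is the correct spelling here.

D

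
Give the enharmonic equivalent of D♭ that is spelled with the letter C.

C#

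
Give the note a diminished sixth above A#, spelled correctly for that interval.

F

A up a major sixth is F#, so the target letter is F.
From A#, a diminished sixth is 7 semitones up: F.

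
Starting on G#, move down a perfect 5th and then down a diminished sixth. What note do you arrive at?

E##

A perfect fifth down from G# is C# (letter C, 7 semitones down).
A diminished sixth down from C# is E## (letter E, 7 semitones down).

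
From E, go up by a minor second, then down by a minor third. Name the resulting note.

A minor second up from E is F (letter F, 1 semitone up).
A minor third down from F is D (letter D, 3 semitones down).

D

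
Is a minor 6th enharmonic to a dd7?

A minor sixth spans 8 semitones; a doubly diminished seventh spans 8.
They are enharmonically equivalent.

Yes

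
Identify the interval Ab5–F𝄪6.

Counting letters A–B–C–D–E–F gives a sixth.
Ab→F## = 11 semitones, 2 wider than the major sixth (9), so doubly augmented.

doubly augmented sixth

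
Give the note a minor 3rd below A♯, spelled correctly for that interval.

A third below A lands on the letter F.
A minor third spans 3 semitones, so A# moves to pitch class 7. On the letter F that is F##.

F##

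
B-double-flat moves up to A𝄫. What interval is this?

minor seventh

Counting letters B–C–D–E–F–G–A gives a seventh.
Bbb→Abb = 10 semitones, 1 narrower than the major seventh (11), so minor.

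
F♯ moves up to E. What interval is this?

minor seventh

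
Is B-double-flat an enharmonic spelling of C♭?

Bbb is pitch class 9; Cb is pitch class 11.
The pitch classes differ (9 vs. 11), so they are not enharmonic equivalents.

No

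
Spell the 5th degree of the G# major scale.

D#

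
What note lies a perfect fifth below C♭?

A fifth below C lands on the letter F.
A perfect fifth spans 7 semitones, so Cb moves to pitch class 4. On the letter F that is Fb.

Fb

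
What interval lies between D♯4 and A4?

Counting letters D–E–F–G–A gives a fifth.
D#→A = 6 semitones, 1 narrower than the perfect fifth (7), so diminished.

diminished fifth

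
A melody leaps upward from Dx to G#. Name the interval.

The letter names run D→G, a span of 3 letter steps, so the interval is some kind of fourth.
D## to G# is 4 semitones. A perfect fourth is 5, so 4 makes it diminished.

diminished fourth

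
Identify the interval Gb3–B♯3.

doubly augmented third

The letter names run G→B, a span of 2 letter steps, so the interval is some kind of third.
Gb to B# is 6 semitones. A major third is 4, so 6 makes it doubly augmented.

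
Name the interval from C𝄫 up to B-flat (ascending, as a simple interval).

Counting letters C–D–E–F–G–A–B gives a seventh.
Cbb→Bb = 12 semitones, 1 wider than the major seventh (11), so augmented.

augmented seventh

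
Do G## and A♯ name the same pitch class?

G## is pitch class 9; A# is pitch class 10.
The pitch classes differ (9 vs. 10), so they are not enharmonic equivalents.

No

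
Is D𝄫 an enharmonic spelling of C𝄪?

Dbb is pitch class 0; C## is pitch class 2.
The pitch classes differ (0 vs. 2), so they are not enharmonic equivalents.

No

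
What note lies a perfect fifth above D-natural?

A

A fifth above D lands on the letter A.
A perfect fifth spans 7 semitones, so D moves to pitch class 9. On the letter A that is A.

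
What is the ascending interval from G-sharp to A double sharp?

The letter names run G→A, a span of 1 letter step, so the interval is some kind of second.
G# to A## is 3 semitones. A major second is 2, so 3 makes it augmented.

augmented second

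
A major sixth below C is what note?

C down a major sixth is Eb, so the target letter is E.
From C, a major sixth is 9 semitones down: Eb.

Eb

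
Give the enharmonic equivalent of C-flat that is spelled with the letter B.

Cb is pitch class 11. The letter B alone is pitch class 11.
Pitch class 11 on B needs no accidental: B.

B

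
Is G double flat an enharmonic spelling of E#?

Gbb = pitch class 5 and E# = pitch class 5 — the same pitch class, so they are enharmonic equivalents.

Yes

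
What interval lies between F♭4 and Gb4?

major second

Counting letters F–G gives a second.
Fb→Gb = 2 semitones, exactly the major second.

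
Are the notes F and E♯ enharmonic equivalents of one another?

F is pitch class 5; E# is pitch class 5.
All spellings map to pitch class 5, so they are enharmonically equivalent.

Yes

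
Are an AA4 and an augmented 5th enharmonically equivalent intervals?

A doubly augmented fourth spans 7 semitones; an augmented fifth spans 8.
The spans differ, so they are not enharmonic equivalents.

No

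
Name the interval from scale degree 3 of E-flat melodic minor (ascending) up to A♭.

Scale degree 3 of Eb melodic minor (ascending) is Gb.
Gb up to Ab: letters G→A make it a second; 2 semitones makes it major.

major second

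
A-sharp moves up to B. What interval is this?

minor second

The letter names run A→B, a span of 1 letter step, so the interval is some kind of second.
A# to B is 1 semitone. A major second is 2, so 1 makes it minor.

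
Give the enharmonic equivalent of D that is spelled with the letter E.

Ebb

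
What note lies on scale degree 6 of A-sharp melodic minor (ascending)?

Degree 6 takes the letter 5 steps above A, which is F.
In melodic minor (ascending), degree 6 sits 9 semitones above the tonic. A# + 9 semitones is pitch class 7, spelled on F as F##.

F##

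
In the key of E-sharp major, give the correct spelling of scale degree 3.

The E# major scale runs E# F## G## A# B# C## D##.
Degree 3 is G##.

G##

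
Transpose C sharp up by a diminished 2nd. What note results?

Db

A second above C lands on the letter D.
A diminished second spans 0 semitones, so C# moves to pitch class 1. On the letter D that is Db.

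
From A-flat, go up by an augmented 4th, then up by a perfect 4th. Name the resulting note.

An augmented fourth up from Ab is D (letter D, 6 semitones up).
A perfect fourth up from D is G (letter G, 5 semitones up).

G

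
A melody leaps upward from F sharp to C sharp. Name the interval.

perfect fifth

The letter names run F→C, a span of 4 letter steps, so the interval is some kind of fifth.
F# to C# is 7 semitones. A perfect fifth is 7, so 7 makes it perfect.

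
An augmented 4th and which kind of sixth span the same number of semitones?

An augmented fourth spans 6 semitones.
A sixth spanning 6 semitones is doubly diminished (the major sixth is 9).

doubly diminished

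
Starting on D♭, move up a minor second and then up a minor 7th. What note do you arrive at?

Dbb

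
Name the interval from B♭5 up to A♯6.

Counting letters B–C–D–E–F–G–A gives a seventh.
Bb→A# = 12 semitones, 1 wider than the major seventh (11), so augmented.

augmented seventh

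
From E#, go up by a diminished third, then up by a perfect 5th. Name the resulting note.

A diminished third up from E# is G (letter G, 2 semitones up).
A perfect fifth up from G is D (letter D, 7 semitones up).

D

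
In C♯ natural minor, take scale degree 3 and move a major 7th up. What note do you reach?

D#

Scale degree 3 of C# natural minor is E.
A major seventh (11 semitones) above E lands on the letter D, giving D#.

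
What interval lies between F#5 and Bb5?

Counting letters F–G–A–B gives a fourth.
F#→Bb = 4 semitones, 1 narrower than the perfect fourth (5), so diminished.

diminished fourth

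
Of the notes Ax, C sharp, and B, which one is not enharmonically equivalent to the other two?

In 12-tone equal temperament, enharmonic equivalents share a pitch class. A## is pitch class 11; C# is pitch class 1; B is pitch class 11.
A## and B share pitch class 11, while C# is pitch class 1.

C#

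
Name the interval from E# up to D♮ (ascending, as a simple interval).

Counting letters E–F–G–A–B–C–D gives a seventh.
E#→D = 9 semitones, 2 narrower than the major seventh (11), so diminished.

diminished seventh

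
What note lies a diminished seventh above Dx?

A seventh above D lands on the letter C.
A diminished seventh spans 9 semitones, so D## moves to pitch class 1. On the letter C that is C#.

C#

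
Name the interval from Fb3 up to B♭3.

The letter names run F→B, a span of 3 letter steps, so the interval is some kind of fourth.
Fb to Bb is 6 semitones. A perfect fourth is 5, so 6 makes it augmented.

augmented fourth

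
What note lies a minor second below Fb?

Eb

F down a major second is Eb, so the target letter is E.
From Fb, a minor second is 1 semitone down: Eb.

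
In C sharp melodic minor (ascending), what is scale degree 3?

E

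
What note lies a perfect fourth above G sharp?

G up a perfect fourth is C, so the target letter is C.
From G#, a perfect fourth is 5 semitones up: C#.

C#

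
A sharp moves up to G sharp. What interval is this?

minor seventh

The letter names run A→G, a span of 6 letter steps, so the interval is some kind of seventh.
A# to G# is 10 semitones. A major seventh is 11, so 10 makes it minor.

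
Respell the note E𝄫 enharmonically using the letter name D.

D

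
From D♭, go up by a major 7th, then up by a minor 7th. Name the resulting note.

Bb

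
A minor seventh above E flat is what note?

A seventh above E lands on the letter D.
A minor seventh spans 10 semitones, so Eb moves to pitch class 1. On the letter D that is Db.

Db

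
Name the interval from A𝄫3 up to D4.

doubly augmented fourth

Counting letters A–B–C–D gives a fourth.
Abb→D = 7 semitones, 2 wider than the perfect fourth (5), so doubly augmented.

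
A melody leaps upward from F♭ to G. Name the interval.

augmented second

Counting letters F–G gives a second.
Fb→G = 3 semitones, 1 wider than the major second (2), so augmented.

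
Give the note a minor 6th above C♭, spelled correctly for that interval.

Abb

C up a major sixth is A, so the target letter is A.
From Cb, a minor sixth is 8 semitones up: Abb.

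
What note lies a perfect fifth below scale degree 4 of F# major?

E

Scale degree 4 of F# major is B.
A perfect fifth (7 semitones) below B lands on the letter E, giving E.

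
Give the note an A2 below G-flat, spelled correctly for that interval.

Fbb

A second below G lands on the letter F.
An augmented second spans 3 semitones, so Gb moves to pitch class 3. On the letter F that is Fbb.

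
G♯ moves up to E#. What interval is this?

Counting letters G–A–B–C–D–E gives a sixth.
G#→E# = 9 semitones, exactly the major sixth.

major sixth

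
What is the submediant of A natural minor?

The A natural minor scale runs A B C D E F G.
Degree 6 is F.

F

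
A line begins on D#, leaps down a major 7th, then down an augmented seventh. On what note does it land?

A major seventh down from D# is E (letter E, 11 semitones down).
An augmented seventh down from E is Fb (letter F, 12 semitones down).

Fb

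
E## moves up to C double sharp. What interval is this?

minor sixth

Counting letters E–F–G–A–B–C gives a sixth.
E##→C## = 8 semitones, 1 narrower than the major sixth (9), so minor.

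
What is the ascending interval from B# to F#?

Counting letters B–C–D–E–F gives a fifth.
B#→F# = 6 semitones, 1 narrower than the perfect fifth (7), so diminished.

diminished fifth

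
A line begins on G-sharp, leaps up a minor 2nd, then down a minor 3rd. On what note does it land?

F#

A minor second up from G# is A (letter A, 1 semitone up).
A minor third down from A is F# (letter F, 3 semitones down).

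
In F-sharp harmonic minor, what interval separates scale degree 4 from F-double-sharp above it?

augmented fifth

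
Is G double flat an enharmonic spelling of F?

Gbb is pitch class 5; F is pitch class 5.
All spellings map to pitch class 5, so they are enharmonically equivalent.

Yes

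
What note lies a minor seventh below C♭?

Db

A seventh below C lands on the letter D.
A minor seventh spans 10 semitones, so Cb moves to pitch class 1. On the letter D that is Db.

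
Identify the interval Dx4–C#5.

The letter names run D→C, a span of 6 letter steps, so the interval is some kind of seventh.
D## to C# is 9 semitones. A major seventh is 11, so 9 makes it diminished.

diminished seventh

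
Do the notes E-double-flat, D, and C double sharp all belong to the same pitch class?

Yes

Ebb is pitch class 2; D is pitch class 2; C## is pitch class 2.
All spellings map to pitch class 2, so they are enharmonically equivalent.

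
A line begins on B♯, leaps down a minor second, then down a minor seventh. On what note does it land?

B##

A minor second down from B# is A## (letter A, 1 semitone down).
A minor seventh down from A## is B## (letter B, 10 semitones down).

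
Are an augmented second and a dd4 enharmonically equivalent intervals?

An augmented second spans 3 semitones; a doubly diminished fourth spans 3.
They are enharmonically equivalent.

Yes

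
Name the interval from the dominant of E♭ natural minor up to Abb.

diminished seventh

The dominant of Eb natural minor is Bb.
Bb up to Abb: letters B→A make it a seventh; 9 semitones makes it diminished.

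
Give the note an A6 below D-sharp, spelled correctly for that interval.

A sixth below D lands on the letter F.
An augmented sixth spans 10 semitones, so D# moves to pitch class 5. On the letter F that is F.

F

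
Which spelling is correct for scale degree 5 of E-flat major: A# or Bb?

Bb

Each scale degree takes a distinct letter name. Degree 5 of a scale on E must use the letter B.
Bb and A# are enharmonically the same pitch, but only Bb uses the letter B, so it is the correct spelling here.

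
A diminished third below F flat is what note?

D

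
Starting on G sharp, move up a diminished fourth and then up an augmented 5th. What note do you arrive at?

A diminished fourth up from G# is C (letter C, 4 semitones up).
An augmented fifth up from C is G# (letter G, 8 semitones up).

G#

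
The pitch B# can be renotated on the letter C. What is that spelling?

Plain C sits at the same pitch as B#, so on the letter C the same pitch needs a natural: C.

C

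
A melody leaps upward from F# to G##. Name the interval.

augmented second

The letter names run F→G, a span of 1 letter step, so the interval is some kind of second.
F# to G## is 3 semitones. A major second is 2, so 3 makes it augmented.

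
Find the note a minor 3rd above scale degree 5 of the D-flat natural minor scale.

Cb

Scale degree 5 of Db natural minor is Ab.
A minor third (3 semitones) above Ab lands on the letter C, giving Cb.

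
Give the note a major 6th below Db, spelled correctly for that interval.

D down a major sixth is F, so the target letter is F.
From Db, a major sixth is 9 semitones down: Fb.

Fb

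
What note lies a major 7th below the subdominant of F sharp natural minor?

The subdominant of F# natural minor is B.
A major seventh (11 semitones) below B lands on the letter C, giving C.

C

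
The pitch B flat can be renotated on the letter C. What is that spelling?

Plain C sits 2 semitones above Bb, so on the letter C the same pitch needs a double flat: Cbb.

Cbb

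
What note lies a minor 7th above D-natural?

A seventh above D lands on the letter C.
A minor seventh spans 10 semitones, so D moves to pitch class 0. On the letter C that is C.

C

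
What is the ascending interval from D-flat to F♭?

Counting letters D–E–F gives a third.
Db→Fb = 3 semitones, 1 narrower than the major third (4), so minor.

minor third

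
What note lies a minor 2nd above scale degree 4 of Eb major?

Scale degree 4 of Eb major is Ab.
A minor second (1 semitone) above Ab lands on the letter B, giving Bbb.

Bbb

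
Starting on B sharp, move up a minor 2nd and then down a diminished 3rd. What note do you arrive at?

A##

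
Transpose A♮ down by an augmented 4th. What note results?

A down a perfect fourth is E, so the target letter is E.
From A, an augmented fourth is 6 semitones down: Eb.

Eb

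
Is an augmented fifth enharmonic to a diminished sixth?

No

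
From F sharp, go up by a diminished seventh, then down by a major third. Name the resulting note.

A diminished seventh up from F# is Eb (letter E, 9 semitones up).
A major third down from Eb is Cb (letter C, 4 semitones down).

Cb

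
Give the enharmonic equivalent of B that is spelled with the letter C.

Cb

B is pitch class 11. The letter C alone is pitch class 0.
To reach pitch class 11 from C requires an offset of -1 semitone, i.e. flat: Cb.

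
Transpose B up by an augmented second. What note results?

C##

B up a major second is C#, so the target letter is C.
From B, an augmented second is 3 semitones up: C##.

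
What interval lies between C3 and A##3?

Counting letters C–D–E–F–G–A gives a sixth.
C→A## = 11 semitones, 2 wider than the major sixth (9), so doubly augmented.

doubly augmented sixth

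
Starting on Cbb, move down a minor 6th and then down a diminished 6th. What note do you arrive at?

G

A minor sixth down from Cbb is Ebb (letter E, 8 semitones down).
A diminished sixth down from Ebb is G (letter G, 7 semitones down).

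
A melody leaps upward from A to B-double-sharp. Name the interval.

Counting letters A–B gives a second.
A→B## = 4 semitones, 2 wider than the major second (2), so doubly augmented.

doubly augmented second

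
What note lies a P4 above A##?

D##

A fourth above A lands on the letter D.
A perfect fourth spans 5 semitones, so A## moves to pitch class 4. On the letter D that is D##.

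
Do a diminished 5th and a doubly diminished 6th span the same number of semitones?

A diminished fifth spans 6 semitones; a doubly diminished sixth spans 6.
They are enharmonically equivalent.

Yes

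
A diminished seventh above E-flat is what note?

Dbb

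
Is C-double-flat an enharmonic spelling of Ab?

No

Two spellings are enharmonically equivalent only if they share a pitch class.
Here Cbb → 10, Ab → 8; 8 ≠ 10, so they are not.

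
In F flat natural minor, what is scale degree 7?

The Fb natural minor scale runs Fb Gb Abb Bbb Cb Dbb Ebb.
Degree 7 is Ebb.

Ebb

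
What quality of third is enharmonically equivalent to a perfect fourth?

A perfect fourth spans 5 semitones.
A third spanning 5 semitones is augmented (the major third is 4).

augmented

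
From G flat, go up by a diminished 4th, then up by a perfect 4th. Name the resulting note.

A diminished fourth up from Gb is Cbb (letter C, 4 semitones up).
A perfect fourth up from Cbb is Fbb (letter F, 5 semitones up).

Fbb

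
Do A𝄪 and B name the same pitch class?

Yes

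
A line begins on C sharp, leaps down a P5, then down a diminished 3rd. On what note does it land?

A perfect fifth down from C# is F# (letter F, 7 semitones down).
A diminished third down from F# is D## (letter D, 2 semitones down).

D##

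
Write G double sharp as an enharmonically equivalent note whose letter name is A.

A

G## is pitch class 9. The letter A alone is pitch class 9.
Pitch class 9 on A needs no accidental: A.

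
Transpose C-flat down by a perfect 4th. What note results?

Gb

C down a perfect fourth is G, so the target letter is G.
From Cb, a perfect fourth is 5 semitones down: Gb.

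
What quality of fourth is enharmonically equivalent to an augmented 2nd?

An augmented second spans 3 semitones.
A fourth spanning 3 semitones is doubly diminished (the perfect fourth is 5).

doubly diminished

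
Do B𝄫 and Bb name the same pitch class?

No

Two spellings are enharmonically equivalent only if they share a pitch class.
Here Bbb → 9, Bb → 10; 9 ≠ 10, so they are not.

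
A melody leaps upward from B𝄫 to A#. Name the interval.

doubly augmented seventh

Counting letters B–C–D–E–F–G–A gives a seventh.
Bbb→A# = 13 semitones, 2 wider than the major seventh (11), so doubly augmented.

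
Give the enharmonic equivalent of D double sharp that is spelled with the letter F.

D## is pitch class 4. The letter F alone is pitch class 5.
To reach pitch class 4 from F requires an offset of -1 semitone, i.e. flat: Fb.

Fb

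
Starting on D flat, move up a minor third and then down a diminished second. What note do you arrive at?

E

A minor third up from Db is Fb (letter F, 3 semitones up).
A diminished second down from Fb is E (letter E, 0 semitones down).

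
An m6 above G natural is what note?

Eb

A sixth above G lands on the letter E.
A minor sixth spans 8 semitones, so G moves to pitch class 3. On the letter E that is Eb.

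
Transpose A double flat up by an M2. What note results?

Bbb

A up a major second is B, so the target letter is B.
From Abb, a major second is 2 semitones up: Bbb.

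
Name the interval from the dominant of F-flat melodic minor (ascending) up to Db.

The dominant of Fb melodic minor (ascending) is Cb.
Cb up to Db: letters C→D make it a second; 2 semitones makes it major.

major second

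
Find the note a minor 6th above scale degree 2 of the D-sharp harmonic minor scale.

Scale degree 2 of D# harmonic minor is E#.
A minor sixth (8 semitones) above E# lands on the letter C, giving C#.

C#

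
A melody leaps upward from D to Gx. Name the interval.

doubly augmented fourth

The letter names run D→G, a span of 3 letter steps, so the interval is some kind of fourth.
D to G## is 7 semitones. A perfect fourth is 5, so 7 makes it doubly augmented.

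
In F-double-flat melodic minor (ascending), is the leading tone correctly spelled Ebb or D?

Ebb

Each scale degree takes a distinct letter name. Degree 7 of a scale on F must use the letter E.
Ebb and D are enharmonically the same pitch, but only Ebb uses the letter E, so it is the correct spelling here.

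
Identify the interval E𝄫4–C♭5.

major sixth

Counting letters E–F–G–A–B–C gives a sixth.
Ebb→Cb = 9 semitones, exactly the major sixth.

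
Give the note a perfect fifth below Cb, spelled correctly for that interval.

Fb

A fifth below C lands on the letter F.
A perfect fifth spans 7 semitones, so Cb moves to pitch class 4. On the letter F that is Fb.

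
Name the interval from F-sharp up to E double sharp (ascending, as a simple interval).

The letter names run F→E, a span of 6 letter steps, so the interval is some kind of seventh.
F# to E## is 12 semitones. A major seventh is 11, so 12 makes it augmented.

augmented seventh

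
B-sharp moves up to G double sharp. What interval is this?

Counting letters B–C–D–E–F–G gives a sixth.
B#→G## = 9 semitones, exactly the major sixth.

major sixth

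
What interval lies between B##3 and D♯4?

diminished third

Counting letters B–C–D gives a third.
B##→D# = 2 semitones, 2 narrower than the major third (4), so diminished.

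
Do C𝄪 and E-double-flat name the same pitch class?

Yes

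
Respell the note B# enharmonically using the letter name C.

C

B# is pitch class 0. The letter C alone is pitch class 0.
Pitch class 0 on C needs no accidental: C.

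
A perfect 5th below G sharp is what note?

C#

A fifth below G lands on the letter C.
A perfect fifth spans 7 semitones, so G# moves to pitch class 1. On the letter C that is C#.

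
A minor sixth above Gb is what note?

A sixth above G lands on the letter E.
A minor sixth spans 8 semitones, so Gb moves to pitch class 2. On the letter E that is Ebb.

Ebb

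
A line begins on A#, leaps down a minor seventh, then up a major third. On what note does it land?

D##

A minor seventh down from A# is B# (letter B, 10 semitones down).
A major third up from B# is D## (letter D, 4 semitones up).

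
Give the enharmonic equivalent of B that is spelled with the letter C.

B is pitch class 11. The letter C alone is pitch class 0.
To reach pitch class 11 from C requires an offset of -1 semitone, i.e. flat: Cb.

Cb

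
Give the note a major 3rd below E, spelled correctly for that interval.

C

A third below E lands on the letter C.
A major third spans 4 semitones, so E moves to pitch class 0. On the letter C that is C.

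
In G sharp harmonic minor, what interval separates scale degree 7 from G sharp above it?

Scale degree 7 of G# harmonic minor is F##.
F## up to G#: letters F→G make it a second; 1 semitone makes it minor.

minor second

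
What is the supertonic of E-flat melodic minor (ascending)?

Degree 2 takes the letter 1 step above E, which is F.
In melodic minor (ascending), degree 2 sits 2 semitones above the tonic. Eb + 2 semitones is pitch class 5, spelled on F as F.

F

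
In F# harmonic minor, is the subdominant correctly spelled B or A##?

B

Each scale degree takes a distinct letter name. Degree 4 of a scale on F must use the letter B.
B and A## are enharmonically the same pitch, but only B uses the letter B, so it is the correct spelling here.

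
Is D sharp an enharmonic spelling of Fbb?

D# is pitch class 3; Fbb is pitch class 3.
All spellings map to pitch class 3, so they are enharmonically equivalent.

Yes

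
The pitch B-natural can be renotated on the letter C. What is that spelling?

Cb

B is pitch class 11. The letter C alone is pitch class 0.
To reach pitch class 11 from C requires an offset of -1 semitone, i.e. flat: Cb.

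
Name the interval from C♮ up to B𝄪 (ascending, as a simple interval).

doubly augmented seventh

The letter names run C→B, a span of 6 letter steps, so the interval is some kind of seventh.
C to B## is 13 semitones. A major seventh is 11, so 13 makes it doubly augmented.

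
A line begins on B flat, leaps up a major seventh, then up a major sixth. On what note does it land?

F#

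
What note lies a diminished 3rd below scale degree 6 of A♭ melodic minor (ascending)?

Scale degree 6 of Ab melodic minor (ascending) is F.
A diminished third (2 semitones) below F lands on the letter D, giving D#.

D#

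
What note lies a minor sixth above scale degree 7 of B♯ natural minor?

F#

Scale degree 7 of B# natural minor is A#.
A minor sixth (8 semitones) above A# lands on the letter F, giving F#.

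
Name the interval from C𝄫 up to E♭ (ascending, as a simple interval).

augmented third

Counting letters C–D–E gives a third.
Cbb→Eb = 5 semitones, 1 wider than the major third (4), so augmented.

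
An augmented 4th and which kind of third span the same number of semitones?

doubly augmented

An augmented fourth spans 6 semitones.
A third spanning 6 semitones is doubly augmented (the major third is 4).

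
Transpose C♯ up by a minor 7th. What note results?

B

A seventh above C lands on the letter B.
A minor seventh spans 10 semitones, so C# moves to pitch class 11. On the letter B that is B.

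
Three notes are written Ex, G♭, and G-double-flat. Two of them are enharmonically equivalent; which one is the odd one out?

Gbb

In 12-tone equal temperament, enharmonic equivalents share a pitch class. E## is pitch class 6; Gb is pitch class 6; Gbb is pitch class 5.
E## and Gb share pitch class 6, while Gbb is pitch class 5.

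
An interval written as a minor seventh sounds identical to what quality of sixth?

augmented

A minor seventh spans 10 semitones.
A sixth spanning 10 semitones is augmented (the major sixth is 9).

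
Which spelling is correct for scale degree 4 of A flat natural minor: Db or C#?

Each scale degree takes a distinct letter name. Degree 4 of a scale on A must use the letter D.
Db and C# are enharmonically the same pitch, but only Db uses the letter D, so it is the correct spelling here.

Db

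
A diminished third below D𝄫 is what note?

A third below D lands on the letter B.
A diminished third spans 2 semitones, so Dbb moves to pitch class 10. On the letter B that is Bb.

Bb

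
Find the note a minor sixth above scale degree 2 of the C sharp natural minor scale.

Scale degree 2 of C# natural minor is D#.
A minor sixth (8 semitones) above D# lands on the letter B, giving B.

B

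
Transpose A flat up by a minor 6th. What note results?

Fb

A up a major sixth is F#, so the target letter is F.
From Ab, a minor sixth is 8 semitones up: Fb.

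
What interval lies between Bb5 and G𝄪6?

doubly augmented sixth

Counting letters B–C–D–E–F–G gives a sixth.
Bb→G## = 11 semitones, 2 wider than the major sixth (9), so doubly augmented.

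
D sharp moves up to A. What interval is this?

Counting letters D–E–F–G–A gives a fifth.
D#→A = 6 semitones, 1 narrower than the perfect fifth (7), so diminished.

diminished fifth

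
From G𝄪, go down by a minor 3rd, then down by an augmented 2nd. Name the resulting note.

D#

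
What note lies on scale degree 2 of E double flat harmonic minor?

Fb

Degree 2 takes the letter 1 step above E, which is F.
In harmonic minor, degree 2 sits 2 semitones above the tonic. Ebb + 2 semitones is pitch class 4, spelled on F as Fb.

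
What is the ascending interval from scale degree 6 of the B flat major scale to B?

Scale degree 6 of Bb major is G.
G up to B: letters G→B make it a third; 4 semitones makes it major.

major third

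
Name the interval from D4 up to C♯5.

major seventh

Counting letters D–E–F–G–A–B–C gives a seventh.
D→C# = 11 semitones, exactly the major seventh.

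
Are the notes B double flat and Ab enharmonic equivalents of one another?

Two spellings are enharmonically equivalent only if they share a pitch class.
Here Bbb → 9, Ab → 8; 8 ≠ 9, so they are not.

No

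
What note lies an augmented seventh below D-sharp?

A seventh below D lands on the letter E.
An augmented seventh spans 12 semitones, so D# moves to pitch class 3. On the letter E that is Eb.

Eb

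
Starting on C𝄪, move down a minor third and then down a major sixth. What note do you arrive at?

A minor third down from C## is A## (letter A, 3 semitones down).
A major sixth down from A## is C## (letter C, 9 semitones down).

C##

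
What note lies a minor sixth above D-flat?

A sixth above D lands on the letter B.
A minor sixth spans 8 semitones, so Db moves to pitch class 9. On the letter B that is Bbb.

Bbb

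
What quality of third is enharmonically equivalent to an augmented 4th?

doubly augmented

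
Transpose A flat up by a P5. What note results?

A fifth above A lands on the letter E.
A perfect fifth spans 7 semitones, so Ab moves to pitch class 3. On the letter E that is Eb.

Eb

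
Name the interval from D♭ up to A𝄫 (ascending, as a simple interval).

The letter names run D→A, a span of 4 letter steps, so the interval is some kind of fifth.
Db to Abb is 6 semitones. A perfect fifth is 7, so 6 makes it diminished.

diminished fifth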